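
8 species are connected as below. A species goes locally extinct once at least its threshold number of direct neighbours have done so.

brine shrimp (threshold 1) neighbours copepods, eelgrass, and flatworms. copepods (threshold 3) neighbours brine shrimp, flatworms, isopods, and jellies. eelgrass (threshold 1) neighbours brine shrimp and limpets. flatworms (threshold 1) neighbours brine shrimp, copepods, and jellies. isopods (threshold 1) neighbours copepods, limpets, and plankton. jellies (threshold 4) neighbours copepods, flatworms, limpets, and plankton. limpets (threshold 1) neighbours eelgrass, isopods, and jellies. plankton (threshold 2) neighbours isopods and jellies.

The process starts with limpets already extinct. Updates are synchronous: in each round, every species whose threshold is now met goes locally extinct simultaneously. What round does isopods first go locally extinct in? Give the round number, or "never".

Round 1 — limpets goes locally extinct (initial).
Round 2 — checking thresholds:
  eelgrass: 1 of 2 neighbours ≥ 1, goes locally extinct.
  isopods: 1 of 3 neighbours ≥ 1, goes locally extinct.
  jellies: 1 of 4 neighbours < 4, not yet.
Round 3 — checking thresholds:
  brine shrimp: 1 of 3 neighbours ≥ 1, goes locally extinct.
  copepods: 1 of 4 neighbours < 3, not yet.
  jellies: 1 of 4 neighbours < 4, not yet.
  plankton: 1 of 2 neighbours < 2, not yet.
Round 4 — checking thresholds:
  copepods: 2 of 4 neighbours < 3, not yet.
  flatworms: 1 of 3 neighbours ≥ 1, goes locally extinct.
  jellies: 1 of 4 neighbours < 4, not yet.
  plankton: 1 of 2 neighbours < 2, not yet.
Round 5 — checking thresholds:
  copepods: 3 of 4 neighbours ≥ 3, goes locally extinct.
  jellies: 2 of 4 neighbours < 4, not yet.
  plankton: 1 of 2 neighbours < 2, not yet.
Round 6 — no new extinctions; cascade stops.

2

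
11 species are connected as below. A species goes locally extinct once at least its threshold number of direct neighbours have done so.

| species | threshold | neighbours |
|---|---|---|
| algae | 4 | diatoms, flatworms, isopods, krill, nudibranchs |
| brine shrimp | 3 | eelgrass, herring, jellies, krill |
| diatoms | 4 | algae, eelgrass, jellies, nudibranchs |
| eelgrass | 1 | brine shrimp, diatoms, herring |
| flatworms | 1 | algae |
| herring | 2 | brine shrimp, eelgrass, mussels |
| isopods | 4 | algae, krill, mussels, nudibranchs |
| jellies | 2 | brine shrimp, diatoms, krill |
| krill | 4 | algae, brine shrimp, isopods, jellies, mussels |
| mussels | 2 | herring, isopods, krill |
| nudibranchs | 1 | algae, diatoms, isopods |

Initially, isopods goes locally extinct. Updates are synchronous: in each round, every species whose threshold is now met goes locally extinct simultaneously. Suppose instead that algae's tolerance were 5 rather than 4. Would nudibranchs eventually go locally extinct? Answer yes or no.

With algae's tolerance at 5:
Round 1 — isopods goes locally extinct (initial).
Round 2 — checking thresholds:
  algae: 1 of 5 neighbours < 5, holds.
  krill: 1 of 5 neighbours < 4, holds.
  mussels: 1 of 3 neighbours < 2, holds.
  nudibranchs: 1 of 3 neighbours ≥ 1, goes locally extinct.
Round 3 — no new extinctions; cascade stops.

yes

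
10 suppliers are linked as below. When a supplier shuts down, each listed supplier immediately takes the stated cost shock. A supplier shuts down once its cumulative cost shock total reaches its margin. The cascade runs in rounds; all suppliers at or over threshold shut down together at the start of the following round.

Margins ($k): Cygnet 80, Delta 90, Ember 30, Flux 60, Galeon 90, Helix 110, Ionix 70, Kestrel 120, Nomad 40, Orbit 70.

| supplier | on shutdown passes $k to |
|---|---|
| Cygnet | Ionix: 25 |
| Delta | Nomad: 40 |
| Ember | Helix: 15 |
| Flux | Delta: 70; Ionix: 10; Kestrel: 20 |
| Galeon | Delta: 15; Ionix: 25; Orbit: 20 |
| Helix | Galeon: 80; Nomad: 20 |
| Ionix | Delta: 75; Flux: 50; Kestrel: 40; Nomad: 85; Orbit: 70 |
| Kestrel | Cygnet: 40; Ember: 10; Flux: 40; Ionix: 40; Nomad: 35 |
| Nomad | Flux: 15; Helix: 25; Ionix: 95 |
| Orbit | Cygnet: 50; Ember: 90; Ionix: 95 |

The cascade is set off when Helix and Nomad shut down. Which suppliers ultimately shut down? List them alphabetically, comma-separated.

Delta, Ember, Flux, Helix, Ionix, Nomad, Orbit

Round 1 — Helix, Nomad shut down (initial).
  Flux: +15 → 15 < 60
  Galeon: +80 → 80 < 90
  Ionix: +95 → 95 ≥ 70
Round 2 — Ionix shuts down.
  Delta: +75 → 75 < 90
  Flux: +50 → 65 ≥ 60
  Kestrel: +40 → 40 < 120
  Orbit: +70 → 70 ≥ 70
Round 3 — Flux, Orbit shut down.
  Cygnet: +50 → 50 < 80
  Delta: +70 → 145 ≥ 90
  Ember: +90 → 90 ≥ 30
  Kestrel: +20 → 60 < 120
Round 4 — Delta, Ember shut down.
No further shutdowns.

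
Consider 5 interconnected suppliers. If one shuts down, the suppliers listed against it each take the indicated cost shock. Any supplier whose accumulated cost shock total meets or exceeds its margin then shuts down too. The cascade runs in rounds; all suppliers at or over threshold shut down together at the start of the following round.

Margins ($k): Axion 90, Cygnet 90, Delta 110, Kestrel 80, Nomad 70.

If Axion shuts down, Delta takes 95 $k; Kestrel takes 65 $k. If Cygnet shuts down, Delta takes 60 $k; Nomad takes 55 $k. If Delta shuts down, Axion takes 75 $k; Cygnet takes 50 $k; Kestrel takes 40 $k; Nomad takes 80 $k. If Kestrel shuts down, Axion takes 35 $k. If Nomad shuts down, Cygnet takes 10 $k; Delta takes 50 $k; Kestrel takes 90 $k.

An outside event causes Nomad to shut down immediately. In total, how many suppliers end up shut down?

2

Round 1 — Nomad shuts down (initial).
  Cygnet: +10 → 10 < 90
  Delta: +50 → 50 < 110
  Kestrel: +90 → 90 ≥ 80
Round 2 — Kestrel shuts down.
  Axion: +35 → 35 < 90
No further shutdowns.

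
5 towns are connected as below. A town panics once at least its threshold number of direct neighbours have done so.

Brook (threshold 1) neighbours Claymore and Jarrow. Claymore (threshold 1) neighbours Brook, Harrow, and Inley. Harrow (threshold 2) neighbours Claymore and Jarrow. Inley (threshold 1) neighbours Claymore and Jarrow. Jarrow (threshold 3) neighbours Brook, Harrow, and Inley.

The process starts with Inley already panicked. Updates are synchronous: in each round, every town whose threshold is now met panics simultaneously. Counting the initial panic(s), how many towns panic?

Round 1 — Inley panics (initial).
Round 2 — checking thresholds:
  Claymore: 1 of 3 neighbours ≥ 1, panics.
  Jarrow: 1 of 3 neighbours < 3, below threshold.
Round 3 — checking thresholds:
  Brook: 1 of 2 neighbours ≥ 1, panics.
  Harrow: 1 of 2 neighbours < 2, below threshold.
  Jarrow: 1 of 3 neighbours < 3, below threshold.
Round 4 — no new panics; cascade stops.

3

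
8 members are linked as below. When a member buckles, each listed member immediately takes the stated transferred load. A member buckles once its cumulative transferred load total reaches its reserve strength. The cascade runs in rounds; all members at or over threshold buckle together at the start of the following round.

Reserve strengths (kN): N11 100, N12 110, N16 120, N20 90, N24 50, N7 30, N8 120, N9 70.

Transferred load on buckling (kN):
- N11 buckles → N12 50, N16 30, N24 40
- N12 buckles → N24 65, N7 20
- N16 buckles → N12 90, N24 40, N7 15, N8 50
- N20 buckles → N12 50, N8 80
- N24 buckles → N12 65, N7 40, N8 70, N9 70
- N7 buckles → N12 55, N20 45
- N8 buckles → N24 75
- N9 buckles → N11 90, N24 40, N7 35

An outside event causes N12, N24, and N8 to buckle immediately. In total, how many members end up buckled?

5

Round 1 — N12, N24, N8 buckle (initial).
  N7: +20+40 → 60 ≥ 30
  N9: +70 → 70 ≥ 70
Round 2 — N7, N9 buckle.
  N11: +90 → 90 < 100
  N20: +45 → 45 < 90
No further bucklings.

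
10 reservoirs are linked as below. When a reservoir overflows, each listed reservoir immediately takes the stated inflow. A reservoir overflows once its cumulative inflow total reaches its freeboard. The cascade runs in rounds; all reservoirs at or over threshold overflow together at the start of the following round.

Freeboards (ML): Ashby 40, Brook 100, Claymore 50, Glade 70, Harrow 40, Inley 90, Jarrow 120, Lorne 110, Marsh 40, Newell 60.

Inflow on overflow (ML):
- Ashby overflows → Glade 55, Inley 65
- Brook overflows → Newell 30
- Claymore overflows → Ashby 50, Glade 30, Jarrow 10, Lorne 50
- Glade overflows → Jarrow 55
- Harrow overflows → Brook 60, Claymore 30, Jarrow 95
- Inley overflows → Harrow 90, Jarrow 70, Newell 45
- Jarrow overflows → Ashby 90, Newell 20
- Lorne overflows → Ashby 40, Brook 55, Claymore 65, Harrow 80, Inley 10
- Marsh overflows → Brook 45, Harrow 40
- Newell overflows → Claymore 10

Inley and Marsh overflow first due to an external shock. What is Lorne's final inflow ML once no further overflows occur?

0

Round 1 — Inley, Marsh overflow (initial).
  Brook: +45 → 45 < 100
  Harrow: +90+40 → 130 ≥ 40
  Jarrow: +70 → 70 < 120
  Newell: +45 → 45 < 60
Round 2 — Harrow overflows.
  Brook: +60 → 105 ≥ 100
  Claymore: +30 → 30 < 50
  Jarrow: +95 → 165 ≥ 120
Round 3 — Brook, Jarrow overflow.
  Ashby: +90 → 90 ≥ 40
  Newell: +30+20 → 95 ≥ 60
Round 4 — Ashby, Newell overflow.
  Claymore: +10 → 40 < 50
  Glade: +55 → 55 < 70
No further overflows.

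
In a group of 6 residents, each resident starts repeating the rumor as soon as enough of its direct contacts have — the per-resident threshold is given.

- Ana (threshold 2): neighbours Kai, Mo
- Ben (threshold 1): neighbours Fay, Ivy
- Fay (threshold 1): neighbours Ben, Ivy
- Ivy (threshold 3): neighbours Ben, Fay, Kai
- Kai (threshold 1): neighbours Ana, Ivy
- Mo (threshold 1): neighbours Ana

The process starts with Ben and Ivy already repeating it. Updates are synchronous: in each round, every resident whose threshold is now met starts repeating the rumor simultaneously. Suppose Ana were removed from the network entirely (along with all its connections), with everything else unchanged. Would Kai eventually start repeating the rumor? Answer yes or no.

yes

With Ana removed:
Round 1 — Ben, Ivy start repeating the rumor (initial).
Round 2 — checking thresholds:
  Fay: 2 of 2 neighbours ≥ 1, starts repeating the rumor.
  Kai: 1 of 1 neighbours ≥ 1, starts repeating the rumor.
Round 3 — no new spreads; cascade stops.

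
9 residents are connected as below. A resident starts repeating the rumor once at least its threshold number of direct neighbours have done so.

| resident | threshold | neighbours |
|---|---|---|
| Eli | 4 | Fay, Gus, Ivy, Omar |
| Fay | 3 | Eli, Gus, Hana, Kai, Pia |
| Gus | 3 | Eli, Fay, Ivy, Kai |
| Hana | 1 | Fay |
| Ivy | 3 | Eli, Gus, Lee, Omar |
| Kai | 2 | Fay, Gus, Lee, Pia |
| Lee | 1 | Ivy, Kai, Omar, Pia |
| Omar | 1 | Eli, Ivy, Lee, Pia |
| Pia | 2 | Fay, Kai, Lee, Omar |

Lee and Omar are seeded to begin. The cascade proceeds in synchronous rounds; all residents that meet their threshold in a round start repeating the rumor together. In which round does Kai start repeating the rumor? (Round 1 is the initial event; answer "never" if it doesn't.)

3

Round 1 — Lee, Omar start repeating the rumor (initial).
Round 2 — checking thresholds:
  Eli: 1 of 4 neighbours < 4, holds.
  Ivy: 2 of 4 neighbours < 3, holds.
  Kai: 1 of 4 neighbours < 2, holds.
  Pia: 2 of 4 neighbours ≥ 2, starts repeating the rumor.
Round 3 — checking thresholds:
  Eli: 1 of 4 neighbours < 4, holds.
  Fay: 1 of 5 neighbours < 3, holds.
  Ivy: 2 of 4 neighbours < 3, holds.
  Kai: 2 of 4 neighbours ≥ 2, starts repeating the rumor.
Round 4 — no new spreads; cascade stops.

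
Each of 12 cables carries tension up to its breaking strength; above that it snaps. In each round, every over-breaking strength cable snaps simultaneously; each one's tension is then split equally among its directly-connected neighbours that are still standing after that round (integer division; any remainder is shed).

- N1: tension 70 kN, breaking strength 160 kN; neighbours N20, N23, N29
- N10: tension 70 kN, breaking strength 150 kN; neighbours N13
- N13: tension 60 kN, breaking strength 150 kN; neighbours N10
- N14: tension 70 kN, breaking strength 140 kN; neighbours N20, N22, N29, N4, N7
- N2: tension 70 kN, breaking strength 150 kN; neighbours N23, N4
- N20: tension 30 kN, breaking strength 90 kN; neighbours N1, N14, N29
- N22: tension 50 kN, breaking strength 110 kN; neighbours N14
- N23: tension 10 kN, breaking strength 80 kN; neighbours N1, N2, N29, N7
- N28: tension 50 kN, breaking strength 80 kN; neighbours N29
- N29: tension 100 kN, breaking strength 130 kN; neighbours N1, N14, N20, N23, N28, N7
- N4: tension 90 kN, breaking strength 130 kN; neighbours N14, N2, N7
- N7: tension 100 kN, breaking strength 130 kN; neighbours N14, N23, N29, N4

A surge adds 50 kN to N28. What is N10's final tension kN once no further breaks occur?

Round 1 — N28 at 100 > 80. N28 snaps.
  N28 sheds 100 kN to N29: 100 each.
    N29: 100+100 = 200 > 130
Round 2 — N29 snaps.
  N29 sheds 200 kN to N1, N14, N20, N23, N7: 40 each.
    N1: 70+40 = 110 ≤ 160
    N14: 70+40 = 110 ≤ 140
    N20: 30+40 = 70 ≤ 90
    N23: 10+40 = 50 ≤ 80
    N7: 100+40 = 140 > 130
Round 3 — N7 snaps.
  N7 sheds 140 kN to N14, N23, N4: 46 each (2 lost).
    N14: 110+46 = 156 > 140
    N23: 50+46 = 96 > 80
    N4: 90+46 = 136 > 130
Round 4 — N14, N23, N4 snap.
  N14 sheds 156 kN to N20, N22: 78 each.
    N20: 70+78 = 148 > 90
    N22: 50+78 = 128 > 110
  N23 sheds 96 kN to N1, N2: 48 each.
    N1: 110+48 = 158 ≤ 160
    N2: 70+48 = 118 ≤ 150
  N4 sheds 136 kN to N2: 136 each.
    N2: 118+136 = 254 > 150
Round 5 — N2, N20, N22 snap.
  N2 sheds 254 kN: no online neighbours, lost.
  N20 sheds 148 kN to N1: 148 each.
    N1: 158+148 = 306 > 160
  N22 sheds 128 kN: no online neighbours, lost.
Round 6 — N1 snaps.
  N1 sheds 306 kN: no online neighbours, lost.
No further breaks.

70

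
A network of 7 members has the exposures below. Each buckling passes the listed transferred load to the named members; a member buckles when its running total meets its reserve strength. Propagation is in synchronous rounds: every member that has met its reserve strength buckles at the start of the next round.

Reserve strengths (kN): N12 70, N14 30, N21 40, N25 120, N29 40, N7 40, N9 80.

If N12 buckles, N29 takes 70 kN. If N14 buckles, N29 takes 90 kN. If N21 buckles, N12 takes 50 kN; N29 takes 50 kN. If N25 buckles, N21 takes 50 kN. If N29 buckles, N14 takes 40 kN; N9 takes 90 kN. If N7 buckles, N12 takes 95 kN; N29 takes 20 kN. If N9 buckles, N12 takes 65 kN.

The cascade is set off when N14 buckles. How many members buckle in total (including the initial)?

3

Round 1 — N14 buckles (initial).
  N29: +90 → 90 ≥ 40
Round 2 — N29 buckles.
  N9: +90 → 90 ≥ 80
Round 3 — N9 buckles.
  N12: +65 → 65 < 70
No further bucklings.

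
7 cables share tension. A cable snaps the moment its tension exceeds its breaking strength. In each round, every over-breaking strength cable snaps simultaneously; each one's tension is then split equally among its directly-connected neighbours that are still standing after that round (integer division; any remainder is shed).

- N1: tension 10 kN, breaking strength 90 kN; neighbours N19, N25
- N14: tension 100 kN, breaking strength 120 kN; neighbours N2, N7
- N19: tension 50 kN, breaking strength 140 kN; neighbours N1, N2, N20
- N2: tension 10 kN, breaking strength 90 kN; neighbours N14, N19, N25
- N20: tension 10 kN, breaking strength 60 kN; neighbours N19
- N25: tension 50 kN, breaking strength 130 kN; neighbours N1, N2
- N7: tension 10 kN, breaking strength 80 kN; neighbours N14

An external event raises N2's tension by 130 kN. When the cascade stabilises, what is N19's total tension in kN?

96

Round 1 — N2 at 140 > 90. N2 snaps.
  N2 sheds 140 kN to N14, N19, N25: 46 each (2 lost).
    N14: 100+46 = 146 > 120
    N19: 50+46 = 96 ≤ 140
    N25: 50+46 = 96 ≤ 130
Round 2 — N14 snaps.
  N14 sheds 146 kN to N7: 146 each.
    N7: 10+146 = 156 > 80
Round 3 — N7 snaps.
  N7 sheds 156 kN: no online neighbours, lost.
No further breaks.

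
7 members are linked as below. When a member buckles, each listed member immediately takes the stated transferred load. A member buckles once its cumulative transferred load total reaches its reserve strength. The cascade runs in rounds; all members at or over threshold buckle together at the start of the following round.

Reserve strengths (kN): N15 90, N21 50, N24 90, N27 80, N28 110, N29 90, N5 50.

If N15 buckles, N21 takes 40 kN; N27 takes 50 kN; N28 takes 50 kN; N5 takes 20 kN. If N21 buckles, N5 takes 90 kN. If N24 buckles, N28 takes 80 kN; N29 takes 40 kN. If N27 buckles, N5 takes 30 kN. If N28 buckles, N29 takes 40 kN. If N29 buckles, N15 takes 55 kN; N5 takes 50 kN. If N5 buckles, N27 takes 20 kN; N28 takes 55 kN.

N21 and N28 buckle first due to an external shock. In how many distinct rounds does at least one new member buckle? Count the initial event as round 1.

2

Round 1 — N21, N28 buckle (initial).
  N29: +40 → 40 < 90
  N5: +90 → 90 ≥ 50
Round 2 — N5 buckles.
  N27: +20 → 20 < 80
No further bucklings.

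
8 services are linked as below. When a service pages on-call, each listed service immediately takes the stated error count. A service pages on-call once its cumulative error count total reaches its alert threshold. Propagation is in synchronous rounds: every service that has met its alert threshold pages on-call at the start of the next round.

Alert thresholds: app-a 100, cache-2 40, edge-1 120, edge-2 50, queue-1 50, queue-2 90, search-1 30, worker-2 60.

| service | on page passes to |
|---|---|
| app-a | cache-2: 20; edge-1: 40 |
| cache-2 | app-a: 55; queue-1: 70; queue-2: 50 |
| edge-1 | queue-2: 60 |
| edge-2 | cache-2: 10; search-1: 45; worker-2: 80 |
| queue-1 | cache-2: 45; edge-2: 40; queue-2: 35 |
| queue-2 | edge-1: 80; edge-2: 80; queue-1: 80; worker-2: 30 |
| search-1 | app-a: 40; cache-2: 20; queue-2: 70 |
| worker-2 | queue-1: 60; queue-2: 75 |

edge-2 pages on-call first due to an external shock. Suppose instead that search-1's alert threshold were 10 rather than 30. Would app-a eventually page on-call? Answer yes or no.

no

With search-1's alert threshold at 10:
Round 1 — edge-2 pages on-call (initial).
  cache-2: +10 → 10 < 40
  search-1: +45 → 45 ≥ 10
  worker-2: +80 → 80 ≥ 60
Round 2 — search-1, worker-2 page on-call.
  app-a: +40 → 40 < 100
  cache-2: +20 → 30 < 40
  queue-1: +60 → 60 ≥ 50
  queue-2: +70+75 → 145 ≥ 90
Round 3 — queue-1, queue-2 page on-call.
  cache-2: +45 → 75 ≥ 40
  edge-1: +80 → 80 < 120
Round 4 — cache-2 pages on-call.
  app-a: +55 → 95 < 100
No further pages.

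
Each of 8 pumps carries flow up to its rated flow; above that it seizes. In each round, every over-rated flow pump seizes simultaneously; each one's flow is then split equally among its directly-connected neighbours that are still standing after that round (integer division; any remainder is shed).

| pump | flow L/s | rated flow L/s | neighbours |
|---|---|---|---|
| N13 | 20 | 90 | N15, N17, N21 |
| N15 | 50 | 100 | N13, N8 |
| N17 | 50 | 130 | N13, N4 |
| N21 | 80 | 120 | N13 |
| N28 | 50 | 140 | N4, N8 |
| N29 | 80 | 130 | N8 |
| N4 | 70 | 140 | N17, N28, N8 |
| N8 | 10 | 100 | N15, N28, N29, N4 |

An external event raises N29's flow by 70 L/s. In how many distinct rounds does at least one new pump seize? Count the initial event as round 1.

Round 1 — N29 at 150 > 130. N29 seizes.
  N29 sheds 150 L/s to N8: 150 each.
    N8: 10+150 = 160 > 100
Round 2 — N8 seizes.
  N8 sheds 160 L/s to N15, N28, N4: 53 each (1 lost).
    N15: 50+53 = 103 > 100
    N28: 50+53 = 103 ≤ 140
    N4: 70+53 = 123 ≤ 140
Round 3 — N15 seizes.
  N15 sheds 103 L/s to N13: 103 each.
    N13: 20+103 = 123 > 90
Round 4 — N13 seizes.
  N13 sheds 123 L/s to N17, N21: 61 each (1 lost).
    N17: 50+61 = 111 ≤ 130
    N21: 80+61 = 141 > 120
Round 5 — N21 seizes.
  N21 sheds 141 L/s: no online neighbours, lost.
No further seizures.

5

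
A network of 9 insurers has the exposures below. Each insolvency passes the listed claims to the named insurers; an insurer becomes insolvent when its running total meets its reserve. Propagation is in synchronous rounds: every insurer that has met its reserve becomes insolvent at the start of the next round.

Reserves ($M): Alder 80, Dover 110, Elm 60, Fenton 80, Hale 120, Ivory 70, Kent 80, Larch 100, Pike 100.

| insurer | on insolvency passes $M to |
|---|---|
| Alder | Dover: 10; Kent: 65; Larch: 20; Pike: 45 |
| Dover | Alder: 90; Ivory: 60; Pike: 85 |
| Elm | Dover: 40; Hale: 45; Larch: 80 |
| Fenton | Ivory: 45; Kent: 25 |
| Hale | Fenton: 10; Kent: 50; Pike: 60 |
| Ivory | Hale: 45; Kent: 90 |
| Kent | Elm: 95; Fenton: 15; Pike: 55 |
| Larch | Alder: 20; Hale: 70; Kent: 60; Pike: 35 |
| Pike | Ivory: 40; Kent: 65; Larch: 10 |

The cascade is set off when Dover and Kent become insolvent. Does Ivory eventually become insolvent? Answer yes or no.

Round 1 — Dover, Kent become insolvent (initial).
  Alder: +90 → 90 ≥ 80
  Elm: +95 → 95 ≥ 60
  Fenton: +15 → 15 < 80
  Ivory: +60 → 60 < 70
  Pike: +85+55 → 140 ≥ 100
Round 2 — Alder, Elm, Pike become insolvent.
  Hale: +45 → 45 < 120
  Ivory: +40 → 100 ≥ 70
  Larch: +20+80+10 → 110 ≥ 100
Round 3 — Ivory, Larch become insolvent.
  Hale: +45+70 → 160 ≥ 120
Round 4 — Hale becomes insolvent.
  Fenton: +10 → 25 < 80
No further insolvencies.

yes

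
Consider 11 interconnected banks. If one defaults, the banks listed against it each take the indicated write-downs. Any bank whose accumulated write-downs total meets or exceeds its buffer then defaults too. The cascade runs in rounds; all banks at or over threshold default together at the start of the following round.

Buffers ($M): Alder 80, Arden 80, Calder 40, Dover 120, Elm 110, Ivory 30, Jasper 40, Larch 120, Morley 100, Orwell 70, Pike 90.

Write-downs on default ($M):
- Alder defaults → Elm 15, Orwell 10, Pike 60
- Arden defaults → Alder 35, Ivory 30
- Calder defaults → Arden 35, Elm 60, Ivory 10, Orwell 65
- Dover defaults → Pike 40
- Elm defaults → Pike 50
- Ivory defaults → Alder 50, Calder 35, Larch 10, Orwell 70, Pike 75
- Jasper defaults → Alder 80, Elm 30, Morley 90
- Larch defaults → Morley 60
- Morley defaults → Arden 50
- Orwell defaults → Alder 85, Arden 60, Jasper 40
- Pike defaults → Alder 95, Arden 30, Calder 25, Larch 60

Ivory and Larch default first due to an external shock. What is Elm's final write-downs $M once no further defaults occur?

Round 1 — Ivory, Larch default (initial).
  Alder: +50 → 50 < 80
  Calder: +35 → 35 < 40
  Morley: +60 → 60 < 100
  Orwell: +70 → 70 ≥ 70
  Pike: +75 → 75 < 90
Round 2 — Orwell defaults.
  Alder: +85 → 135 ≥ 80
  Arden: +60 → 60 < 80
  Jasper: +40 → 40 ≥ 40
Round 3 — Alder, Jasper default.
  Elm: +15+30 → 45 < 110
  Morley: +90 → 150 ≥ 100
  Pike: +60 → 135 ≥ 90
Round 4 — Morley, Pike default.
  Arden: +50+30 → 140 ≥ 80
  Calder: +25 → 60 ≥ 40
Round 5 — Arden, Calder default.
  Elm: +60 → 105 < 110
No further defaults.

105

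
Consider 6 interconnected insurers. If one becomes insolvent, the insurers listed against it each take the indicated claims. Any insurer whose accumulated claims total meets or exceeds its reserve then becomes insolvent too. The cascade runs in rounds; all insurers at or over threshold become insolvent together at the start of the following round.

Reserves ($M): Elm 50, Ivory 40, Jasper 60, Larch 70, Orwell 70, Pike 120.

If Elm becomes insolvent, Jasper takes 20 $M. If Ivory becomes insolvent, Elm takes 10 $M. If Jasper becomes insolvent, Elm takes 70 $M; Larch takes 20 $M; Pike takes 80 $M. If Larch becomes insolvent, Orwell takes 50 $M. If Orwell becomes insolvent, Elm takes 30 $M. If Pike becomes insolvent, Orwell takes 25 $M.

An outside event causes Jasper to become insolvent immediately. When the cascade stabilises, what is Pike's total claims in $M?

Round 1 — Jasper becomes insolvent (initial).
  Elm: +70 → 70 ≥ 50
  Larch: +20 → 20 < 70
  Pike: +80 → 80 < 120
Round 2 — Elm becomes insolvent.
No further insolvencies.

80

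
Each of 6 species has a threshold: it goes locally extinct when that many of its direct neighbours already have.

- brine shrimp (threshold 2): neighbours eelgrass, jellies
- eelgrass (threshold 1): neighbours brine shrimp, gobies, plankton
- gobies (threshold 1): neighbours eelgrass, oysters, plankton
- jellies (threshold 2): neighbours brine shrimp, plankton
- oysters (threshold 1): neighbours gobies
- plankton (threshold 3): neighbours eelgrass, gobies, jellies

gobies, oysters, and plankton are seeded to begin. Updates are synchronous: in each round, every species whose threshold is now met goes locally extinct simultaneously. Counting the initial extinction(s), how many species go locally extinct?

Round 1 — gobies, oysters, plankton go locally extinct (initial).
Round 2 — checking thresholds:
  eelgrass: 2 of 3 neighbours ≥ 1, goes locally extinct.
  jellies: 1 of 2 neighbours < 2, below threshold.
Round 3 — no new extinctions; cascade stops.

4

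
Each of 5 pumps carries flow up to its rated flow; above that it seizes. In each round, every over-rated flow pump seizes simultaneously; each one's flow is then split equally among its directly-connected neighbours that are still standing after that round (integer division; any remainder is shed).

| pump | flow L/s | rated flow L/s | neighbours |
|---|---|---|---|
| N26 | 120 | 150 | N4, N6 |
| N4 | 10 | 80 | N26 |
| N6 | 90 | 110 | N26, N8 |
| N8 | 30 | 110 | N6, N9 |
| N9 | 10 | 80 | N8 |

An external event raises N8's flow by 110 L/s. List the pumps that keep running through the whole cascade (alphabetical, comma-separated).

Round 1 — N8 at 140 > 110. N8 seizes.
  N8 sheds 140 L/s to N6, N9: 70 each.
    N6: 90+70 = 160 > 110
    N9: 10+70 = 80 ≤ 80
Round 2 — N6 seizes.
  N6 sheds 160 L/s to N26: 160 each.
    N26: 120+160 = 280 > 150
Round 3 — N26 seizes.
  N26 sheds 280 L/s to N4: 280 each.
    N4: 10+280 = 290 > 80
Round 4 — N4 seizes.
  N4 sheds 290 L/s: no online neighbours, lost.
No further seizures.

N9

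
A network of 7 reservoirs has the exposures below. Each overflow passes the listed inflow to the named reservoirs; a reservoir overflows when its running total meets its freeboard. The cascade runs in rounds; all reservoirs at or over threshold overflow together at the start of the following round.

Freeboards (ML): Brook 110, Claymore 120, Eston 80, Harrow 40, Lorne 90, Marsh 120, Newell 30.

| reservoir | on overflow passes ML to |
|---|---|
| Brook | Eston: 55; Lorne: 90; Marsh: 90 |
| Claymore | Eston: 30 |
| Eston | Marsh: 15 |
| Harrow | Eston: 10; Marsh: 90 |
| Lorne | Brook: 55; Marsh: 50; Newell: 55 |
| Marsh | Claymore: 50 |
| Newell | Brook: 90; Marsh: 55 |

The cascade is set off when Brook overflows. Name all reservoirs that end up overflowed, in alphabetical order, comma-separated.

Brook, Lorne, Marsh, Newell

Round 1 — Brook overflows (initial).
  Eston: +55 → 55 < 80
  Lorne: +90 → 90 ≥ 90
  Marsh: +90 → 90 < 120
Round 2 — Lorne overflows.
  Marsh: +50 → 140 ≥ 120
  Newell: +55 → 55 ≥ 30
Round 3 — Marsh, Newell overflow.
  Claymore: +50 → 50 < 120
No further overflows.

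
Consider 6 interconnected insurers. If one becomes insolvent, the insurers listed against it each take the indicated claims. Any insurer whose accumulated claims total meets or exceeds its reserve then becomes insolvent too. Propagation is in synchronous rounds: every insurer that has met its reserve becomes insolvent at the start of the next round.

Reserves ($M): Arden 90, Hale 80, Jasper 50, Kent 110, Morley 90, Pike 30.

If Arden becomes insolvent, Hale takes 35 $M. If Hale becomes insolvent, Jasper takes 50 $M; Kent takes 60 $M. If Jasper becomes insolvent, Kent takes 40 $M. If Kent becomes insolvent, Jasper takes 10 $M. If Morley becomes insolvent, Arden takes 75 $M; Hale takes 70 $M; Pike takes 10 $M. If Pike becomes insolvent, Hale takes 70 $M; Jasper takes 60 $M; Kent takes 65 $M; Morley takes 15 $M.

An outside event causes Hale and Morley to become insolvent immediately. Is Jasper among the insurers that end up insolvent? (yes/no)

yes

Round 1 — Hale, Morley become insolvent (initial).
  Arden: +75 → 75 < 90
  Jasper: +50 → 50 ≥ 50
  Kent: +60 → 60 < 110
  Pike: +10 → 10 < 30
Round 2 — Jasper becomes insolvent.
  Kent: +40 → 100 < 110
No further insolvencies.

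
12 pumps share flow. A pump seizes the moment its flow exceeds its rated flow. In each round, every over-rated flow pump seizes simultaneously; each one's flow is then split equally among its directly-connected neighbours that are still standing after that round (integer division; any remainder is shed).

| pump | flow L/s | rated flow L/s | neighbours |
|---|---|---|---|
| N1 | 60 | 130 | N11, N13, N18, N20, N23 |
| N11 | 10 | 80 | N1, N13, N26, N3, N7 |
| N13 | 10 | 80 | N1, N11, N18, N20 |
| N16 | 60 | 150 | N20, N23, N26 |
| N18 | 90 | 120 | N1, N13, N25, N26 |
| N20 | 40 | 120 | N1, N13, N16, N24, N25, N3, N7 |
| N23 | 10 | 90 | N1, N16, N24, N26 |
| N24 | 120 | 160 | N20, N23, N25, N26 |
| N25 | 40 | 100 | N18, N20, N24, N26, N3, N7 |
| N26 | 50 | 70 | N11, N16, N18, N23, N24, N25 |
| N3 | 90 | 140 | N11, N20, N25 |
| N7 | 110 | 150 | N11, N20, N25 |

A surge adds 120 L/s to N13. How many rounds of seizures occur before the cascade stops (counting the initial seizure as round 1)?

Round 1 — N13 at 130 > 80. N13 seizes.
  N13 sheds 130 L/s to N1, N11, N18, N20: 32 each (2 lost).
    N1: 60+32 = 92 ≤ 130
    N11: 10+32 = 42 ≤ 80
    N18: 90+32 = 122 > 120
    N20: 40+32 = 72 ≤ 120
Round 2 — N18 seizes.
  N18 sheds 122 L/s to N1, N25, N26: 40 each (2 lost).
    N1: 92+40 = 132 > 130
    N25: 40+40 = 80 ≤ 100
    N26: 50+40 = 90 > 70
Round 3 — N1, N26 seize.
  N1 sheds 132 L/s to N11, N20, N23: 44 each.
    N11: 42+44 = 86 > 80
    N20: 72+44 = 116 ≤ 120
    N23: 10+44 = 54 ≤ 90
  N26 sheds 90 L/s to N11, N16, N23, N24, N25: 18 each.
    N11: 86+18 = 104 > 80
    N16: 60+18 = 78 ≤ 150
    N23: 54+18 = 72 ≤ 90
    N24: 120+18 = 138 ≤ 160
    N25: 80+18 = 98 ≤ 100
Round 4 — N11 seizes.
  N11 sheds 104 L/s to N3, N7: 52 each.
    N3: 90+52 = 142 > 140
    N7: 110+52 = 162 > 150
Round 5 — N3, N7 seize.
  N3 sheds 142 L/s to N20, N25: 71 each.
    N20: 116+71 = 187 > 120
    N25: 98+71 = 169 > 100
  N7 sheds 162 L/s to N20, N25: 81 each.
    N20: 187+81 = 268 > 120
    N25: 169+81 = 250 > 100
Round 6 — N20, N25 seize.
  N20 sheds 268 L/s to N16, N24: 134 each.
    N16: 78+134 = 212 > 150
    N24: 138+134 = 272 > 160
  N25 sheds 250 L/s to N24: 250 each.
    N24: 272+250 = 522 > 160
Round 7 — N16, N24 seize.
  N16 sheds 212 L/s to N23: 212 each.
    N23: 72+212 = 284 > 90
  N24 sheds 522 L/s to N23: 522 each.
    N23: 284+522 = 806 > 90
Round 8 — N23 seizes.
  N23 sheds 806 L/s: no online neighbours, lost.
No further seizures.

8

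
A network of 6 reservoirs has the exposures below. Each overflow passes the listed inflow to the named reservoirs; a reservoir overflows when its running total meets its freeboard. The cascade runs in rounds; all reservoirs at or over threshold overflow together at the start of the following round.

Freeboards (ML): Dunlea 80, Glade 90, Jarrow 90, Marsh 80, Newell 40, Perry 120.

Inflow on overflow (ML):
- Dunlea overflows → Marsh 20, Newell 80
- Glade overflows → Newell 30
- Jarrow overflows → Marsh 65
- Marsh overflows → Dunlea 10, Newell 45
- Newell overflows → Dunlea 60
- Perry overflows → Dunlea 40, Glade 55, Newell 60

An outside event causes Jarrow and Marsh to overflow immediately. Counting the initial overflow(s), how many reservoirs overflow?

Round 1 — Jarrow, Marsh overflow (initial).
  Dunlea: +10 → 10 < 80
  Newell: +45 → 45 ≥ 40
Round 2 — Newell overflows.
  Dunlea: +60 → 70 < 80
No further overflows.

3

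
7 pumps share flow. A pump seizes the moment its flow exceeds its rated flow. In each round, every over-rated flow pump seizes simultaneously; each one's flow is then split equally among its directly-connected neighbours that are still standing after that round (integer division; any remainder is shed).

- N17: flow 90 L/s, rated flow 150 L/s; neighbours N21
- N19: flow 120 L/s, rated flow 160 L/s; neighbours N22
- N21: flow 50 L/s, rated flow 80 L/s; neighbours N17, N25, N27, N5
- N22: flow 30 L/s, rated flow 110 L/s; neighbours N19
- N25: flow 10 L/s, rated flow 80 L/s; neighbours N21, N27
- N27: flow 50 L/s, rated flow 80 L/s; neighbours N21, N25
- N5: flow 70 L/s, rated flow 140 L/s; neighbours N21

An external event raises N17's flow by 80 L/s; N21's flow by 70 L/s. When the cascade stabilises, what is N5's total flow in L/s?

110

Round 1 — N17 at 170 > 150; N21 at 120 > 80. N17, N21 seize.
  N17 sheds 170 L/s: no online neighbours, lost.
  N21 sheds 120 L/s to N25, N27, N5: 40 each.
    N25: 10+40 = 50 ≤ 80
    N27: 50+40 = 90 > 80
    N5: 70+40 = 110 ≤ 140
Round 2 — N27 seizes.
  N27 sheds 90 L/s to N25: 90 each.
    N25: 50+90 = 140 > 80
Round 3 — N25 seizes.
  N25 sheds 140 L/s: no online neighbours, lost.
No further seizures.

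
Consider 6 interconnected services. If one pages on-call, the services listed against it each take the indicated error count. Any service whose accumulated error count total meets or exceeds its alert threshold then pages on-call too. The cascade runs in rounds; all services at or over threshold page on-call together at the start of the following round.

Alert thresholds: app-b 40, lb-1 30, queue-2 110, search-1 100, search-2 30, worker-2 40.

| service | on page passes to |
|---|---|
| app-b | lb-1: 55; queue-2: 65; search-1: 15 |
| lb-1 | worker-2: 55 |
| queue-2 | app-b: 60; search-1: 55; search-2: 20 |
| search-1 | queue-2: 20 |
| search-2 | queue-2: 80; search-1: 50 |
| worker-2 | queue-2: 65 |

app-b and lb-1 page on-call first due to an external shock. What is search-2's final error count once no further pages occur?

20

Round 1 — app-b, lb-1 page on-call (initial).
  queue-2: +65 → 65 < 110
  search-1: +15 → 15 < 100
  worker-2: +55 → 55 ≥ 40
Round 2 — worker-2 pages on-call.
  queue-2: +65 → 130 ≥ 110
Round 3 — queue-2 pages on-call.
  search-1: +55 → 70 < 100
  search-2: +20 → 20 < 30
No further pages.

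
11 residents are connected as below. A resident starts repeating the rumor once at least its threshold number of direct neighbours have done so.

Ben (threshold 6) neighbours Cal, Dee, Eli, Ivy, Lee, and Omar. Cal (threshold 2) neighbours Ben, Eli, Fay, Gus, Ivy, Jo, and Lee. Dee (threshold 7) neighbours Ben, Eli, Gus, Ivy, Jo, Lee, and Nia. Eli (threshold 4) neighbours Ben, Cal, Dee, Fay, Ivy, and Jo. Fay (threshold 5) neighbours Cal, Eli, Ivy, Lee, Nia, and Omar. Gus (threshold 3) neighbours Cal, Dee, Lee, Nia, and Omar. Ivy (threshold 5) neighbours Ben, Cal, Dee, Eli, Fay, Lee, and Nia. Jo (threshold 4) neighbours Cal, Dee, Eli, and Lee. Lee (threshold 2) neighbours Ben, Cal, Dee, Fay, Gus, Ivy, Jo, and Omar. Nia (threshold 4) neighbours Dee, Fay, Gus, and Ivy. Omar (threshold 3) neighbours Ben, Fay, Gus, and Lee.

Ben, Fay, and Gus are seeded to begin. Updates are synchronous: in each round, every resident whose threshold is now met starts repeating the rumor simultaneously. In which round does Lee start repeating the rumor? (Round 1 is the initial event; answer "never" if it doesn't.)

Round 1 — Ben, Fay, Gus start repeating the rumor (initial).
Round 2 — checking thresholds:
  Cal: 3 of 7 neighbours ≥ 2, starts repeating the rumor.
  Dee: 2 of 7 neighbours < 7, holds.
  Eli: 2 of 6 neighbours < 4, holds.
  Ivy: 2 of 7 neighbours < 5, holds.
  Lee: 3 of 8 neighbours ≥ 2, starts repeating the rumor.
  Nia: 2 of 4 neighbours < 4, holds.
  Omar: 3 of 4 neighbours ≥ 3, starts repeating the rumor.
Round 3 — no new spreads; cascade stops.

2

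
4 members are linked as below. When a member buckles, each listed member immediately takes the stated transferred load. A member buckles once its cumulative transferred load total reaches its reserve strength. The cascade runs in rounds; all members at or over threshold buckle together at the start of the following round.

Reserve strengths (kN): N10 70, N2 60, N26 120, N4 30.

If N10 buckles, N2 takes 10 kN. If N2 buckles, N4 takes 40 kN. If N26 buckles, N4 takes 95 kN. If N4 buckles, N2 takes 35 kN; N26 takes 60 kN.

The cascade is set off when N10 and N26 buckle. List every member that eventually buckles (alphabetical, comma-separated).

Round 1 — N10, N26 buckle (initial).
  N2: +10 → 10 < 60
  N4: +95 → 95 ≥ 30
Round 2 — N4 buckles.
  N2: +35 → 45 < 60
No further bucklings.

N10, N26, N4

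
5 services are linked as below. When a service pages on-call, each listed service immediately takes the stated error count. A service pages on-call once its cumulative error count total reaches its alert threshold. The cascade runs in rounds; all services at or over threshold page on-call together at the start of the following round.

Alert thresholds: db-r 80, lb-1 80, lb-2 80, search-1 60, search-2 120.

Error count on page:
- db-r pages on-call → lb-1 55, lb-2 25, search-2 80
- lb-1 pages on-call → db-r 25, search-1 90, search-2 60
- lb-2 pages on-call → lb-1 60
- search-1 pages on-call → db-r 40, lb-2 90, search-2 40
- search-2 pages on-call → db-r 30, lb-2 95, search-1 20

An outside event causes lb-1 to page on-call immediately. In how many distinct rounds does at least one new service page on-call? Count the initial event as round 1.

3

Round 1 — lb-1 pages on-call (initial).
  db-r: +25 → 25 < 80
  search-1: +90 → 90 ≥ 60
  search-2: +60 → 60 < 120
Round 2 — search-1 pages on-call.
  db-r: +40 → 65 < 80
  lb-2: +90 → 90 ≥ 80
  search-2: +40 → 100 < 120
Round 3 — lb-2 pages on-call.
No further pages.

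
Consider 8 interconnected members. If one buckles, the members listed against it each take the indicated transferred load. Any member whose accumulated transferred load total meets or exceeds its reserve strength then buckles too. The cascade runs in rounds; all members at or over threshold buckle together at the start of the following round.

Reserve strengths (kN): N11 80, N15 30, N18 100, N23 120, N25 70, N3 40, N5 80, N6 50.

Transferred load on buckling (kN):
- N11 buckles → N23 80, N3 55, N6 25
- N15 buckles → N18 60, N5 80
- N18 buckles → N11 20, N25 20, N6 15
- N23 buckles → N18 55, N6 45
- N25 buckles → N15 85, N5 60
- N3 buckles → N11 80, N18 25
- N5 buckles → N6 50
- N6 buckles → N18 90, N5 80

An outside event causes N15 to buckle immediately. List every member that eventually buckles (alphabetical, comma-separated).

N15, N18, N5, N6

Round 1 — N15 buckles (initial).
  N18: +60 → 60 < 100
  N5: +80 → 80 ≥ 80
Round 2 — N5 buckles.
  N6: +50 → 50 ≥ 50
Round 3 — N6 buckles.
  N18: +90 → 150 ≥ 100
Round 4 — N18 buckles.
  N11: +20 → 20 < 80
  N25: +20 → 20 < 70
No further bucklings.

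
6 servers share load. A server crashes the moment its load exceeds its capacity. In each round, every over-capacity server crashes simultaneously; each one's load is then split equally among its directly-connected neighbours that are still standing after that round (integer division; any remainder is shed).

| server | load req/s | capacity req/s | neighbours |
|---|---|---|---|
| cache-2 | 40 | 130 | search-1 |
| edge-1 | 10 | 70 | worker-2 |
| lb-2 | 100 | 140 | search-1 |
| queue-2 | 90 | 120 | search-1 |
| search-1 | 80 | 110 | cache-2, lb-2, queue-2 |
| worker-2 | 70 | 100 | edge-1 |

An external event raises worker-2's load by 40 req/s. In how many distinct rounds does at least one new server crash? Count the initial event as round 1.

2

Round 1 — worker-2 at 110 > 100. worker-2 crashes.
  worker-2 sheds 110 req/s to edge-1: 110 each.
    edge-1: 10+110 = 120 > 70
Round 2 — edge-1 crashes.
  edge-1 sheds 120 req/s: no online neighbours, lost.
No further crashes.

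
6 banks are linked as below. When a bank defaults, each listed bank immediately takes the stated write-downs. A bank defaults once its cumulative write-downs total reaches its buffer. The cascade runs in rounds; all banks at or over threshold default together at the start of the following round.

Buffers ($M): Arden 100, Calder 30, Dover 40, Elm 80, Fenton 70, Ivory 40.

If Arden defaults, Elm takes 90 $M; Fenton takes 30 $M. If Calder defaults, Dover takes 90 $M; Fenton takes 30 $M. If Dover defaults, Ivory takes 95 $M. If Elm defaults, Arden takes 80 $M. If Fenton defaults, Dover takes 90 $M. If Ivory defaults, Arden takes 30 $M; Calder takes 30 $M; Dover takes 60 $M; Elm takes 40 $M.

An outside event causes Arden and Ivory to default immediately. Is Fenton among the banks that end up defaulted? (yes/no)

no

Round 1 — Arden, Ivory default (initial).
  Calder: +30 → 30 ≥ 30
  Dover: +60 → 60 ≥ 40
  Elm: +90+40 → 130 ≥ 80
  Fenton: +30 → 30 < 70
Round 2 — Calder, Dover, Elm default.
  Fenton: +30 → 60 < 70
No further defaults.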